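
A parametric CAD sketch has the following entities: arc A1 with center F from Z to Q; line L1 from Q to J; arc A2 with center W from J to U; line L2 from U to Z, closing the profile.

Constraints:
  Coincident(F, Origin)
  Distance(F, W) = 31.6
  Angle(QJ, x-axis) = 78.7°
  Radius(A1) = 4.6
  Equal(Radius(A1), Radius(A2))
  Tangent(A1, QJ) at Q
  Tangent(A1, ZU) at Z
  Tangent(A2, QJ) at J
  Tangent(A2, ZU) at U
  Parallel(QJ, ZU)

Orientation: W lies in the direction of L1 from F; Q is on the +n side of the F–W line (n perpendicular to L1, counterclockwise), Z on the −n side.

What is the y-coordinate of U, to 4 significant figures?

30.09

Tangency of A1 to both parallel lines with radius 4.6 puts Q and Z at F ± 4.6·n: Q = (-4.511, 0.9014), Z = (4.511, -0.9014). Equal radii place J and U the same way about W: J = W + 4.6·n = (1.681, 31.89), U = W − 4.6·n = (10.70, 30.09). So U.y = 30.09.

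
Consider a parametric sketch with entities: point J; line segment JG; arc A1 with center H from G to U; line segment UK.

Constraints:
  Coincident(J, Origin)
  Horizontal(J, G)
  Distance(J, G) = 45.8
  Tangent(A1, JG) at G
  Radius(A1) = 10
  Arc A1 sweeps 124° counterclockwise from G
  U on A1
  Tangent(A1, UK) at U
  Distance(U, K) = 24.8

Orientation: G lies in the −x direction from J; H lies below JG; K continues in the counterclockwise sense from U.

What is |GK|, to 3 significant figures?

36.6

On A1, G sits at bearing 90° from H; a 124° counterclockwise sweep puts U at bearing 214°, so U = H + 10.0·(cos 214°, sin 214°) = (-54.1, -15.6). Since A1 is tangent to UK there, HU ⟂ UK, so UK runs along (−sin 214°, cos 214°); with |UK| = 24.8, K = (-40.2, -36.2). Then |GK| = |K − G| = 36.6.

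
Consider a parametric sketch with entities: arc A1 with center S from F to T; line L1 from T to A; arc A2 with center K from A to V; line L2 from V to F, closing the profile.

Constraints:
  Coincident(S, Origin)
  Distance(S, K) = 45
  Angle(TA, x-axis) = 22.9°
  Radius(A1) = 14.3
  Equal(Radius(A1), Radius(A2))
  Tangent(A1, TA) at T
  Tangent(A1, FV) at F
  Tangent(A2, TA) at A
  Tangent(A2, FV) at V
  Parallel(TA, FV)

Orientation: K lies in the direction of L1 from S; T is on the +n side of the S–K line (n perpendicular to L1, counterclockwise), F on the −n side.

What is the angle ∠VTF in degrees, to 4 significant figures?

57.56°

The slot axis is L1's direction at 22.9°, so u = (cos 22.9°, sin 22.9°) = (0.9212, 0.3891) and n = (−sin 22.9°, cos 22.9°) = (-0.3891, 0.9212). S is at the origin and K lies 45.0 along u from S, so K = 45.0·u = (41.45, 17.51). Tangency of A1 to both parallel lines with radius 14.3 puts T and F at S ± 14.3·n: T = (-5.564, 13.17), F = (5.564, -13.17). Equal radii place A and V the same way about K: A = K + 14.3·n = (35.89, 30.68), V = K − 14.3·n = (47.02, 4.338). Then cos ∠VTF = TV·TF / (|TV||TF|), giving 57.56°.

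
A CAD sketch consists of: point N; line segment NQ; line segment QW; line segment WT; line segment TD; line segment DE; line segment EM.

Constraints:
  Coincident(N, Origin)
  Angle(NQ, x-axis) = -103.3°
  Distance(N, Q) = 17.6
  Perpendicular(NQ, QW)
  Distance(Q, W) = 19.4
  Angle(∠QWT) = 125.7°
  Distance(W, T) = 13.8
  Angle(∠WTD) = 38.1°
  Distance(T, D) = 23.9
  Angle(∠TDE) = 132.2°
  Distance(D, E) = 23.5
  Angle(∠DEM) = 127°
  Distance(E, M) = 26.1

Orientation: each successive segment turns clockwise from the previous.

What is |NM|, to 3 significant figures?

57.8

N is at the origin; NQ runs at -103.3° with length 17.6, so Q = (-4.05, -17.1). NQ ⟂ QW, so QW runs at 167°; with |QW| = 19.4, W = (-22.9, -12.7). ∠QWT = 125.7° gives WT at 112° from the x-axis; with |WT| = 13.8, T = (-28.2, 0.0938). ∠WTD = 38.1° gives TD at -29.5° from the x-axis; with |TD| = 23.9, D = (-7.39, -11.7). ∠TDE = 132.2° gives DE at -77.3° from the x-axis; with |DE| = 23.5, E = (-2.22, -34.6). ∠DEM = 127.0° gives EM at -130° from the x-axis; with |EM| = 26.1, M = (-19.1, -54.5). Then |NM| = |M − N| = 57.8.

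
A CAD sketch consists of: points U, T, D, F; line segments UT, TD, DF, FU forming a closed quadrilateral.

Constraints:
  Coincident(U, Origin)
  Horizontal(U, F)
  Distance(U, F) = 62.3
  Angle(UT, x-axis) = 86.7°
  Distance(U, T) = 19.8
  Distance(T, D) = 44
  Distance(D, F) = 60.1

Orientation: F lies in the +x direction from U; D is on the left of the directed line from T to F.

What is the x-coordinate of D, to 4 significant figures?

31.50

U is at the origin; UF is horizontal with |UF| = 62.3 and F in +x, so F = (62.3, 0). UT runs at 86.7° with |UT| = 19.8, so T = (1.140, 19.77). D is determined by |TD| = 44.0 and |DF| = 60.1 together: it lies at the intersection of circle(T, 44.0) and circle(F, 60.1). With |TF| = 64.28, the foot of the radical line on TF is 19.10 from T and the perpendicular offset is √(44.0² − 19.10²) = 39.64. Taking the left-of-TF solution: D = (31.50, 51.61).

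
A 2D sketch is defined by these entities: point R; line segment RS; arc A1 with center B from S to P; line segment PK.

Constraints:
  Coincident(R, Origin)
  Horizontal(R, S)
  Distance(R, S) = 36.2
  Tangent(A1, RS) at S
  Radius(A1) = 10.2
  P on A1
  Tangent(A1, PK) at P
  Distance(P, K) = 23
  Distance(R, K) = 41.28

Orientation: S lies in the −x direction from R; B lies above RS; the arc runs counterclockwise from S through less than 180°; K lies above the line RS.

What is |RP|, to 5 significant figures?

27.791

Checks: |BP| = 10.20 ✓; ∠(BP, PK) = 90.00° ✓; |PK| = 23.00 ✓; |RK| = 41.28 ✓.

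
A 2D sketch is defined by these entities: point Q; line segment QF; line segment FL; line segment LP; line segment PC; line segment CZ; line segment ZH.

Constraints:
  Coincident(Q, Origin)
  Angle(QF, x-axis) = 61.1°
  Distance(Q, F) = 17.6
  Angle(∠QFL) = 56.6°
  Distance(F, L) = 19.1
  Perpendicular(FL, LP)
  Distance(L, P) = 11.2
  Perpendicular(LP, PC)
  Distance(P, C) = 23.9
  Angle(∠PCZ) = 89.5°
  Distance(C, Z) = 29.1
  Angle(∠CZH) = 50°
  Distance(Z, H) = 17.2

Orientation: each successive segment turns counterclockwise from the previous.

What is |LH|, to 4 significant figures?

12.53

Q is at the origin; QF runs at 61.1° with length 17.6, so F = (8.506, 15.41). ∠QFL = 56.6° gives FL at -175.5° from the x-axis; with |FL| = 19.1, L = (-10.54, 13.91). FL is perpendicular to LP, so LP runs at -85.50°; with |LP| = 11.2, P = (-9.657, 2.744). LP ⟂ PC, so PC runs at 4.500°; with |PC| = 23.9, C = (14.17, 4.619). ∠PCZ = 89.5° gives CZ at 95.00° from the x-axis; with |CZ| = 29.1, Z = (11.63, 33.61). ∠CZH = 50.0° gives ZH at -135.0° from the x-axis; with |ZH| = 17.2, H = (-0.5288, 21.45). Then |LH| = |H − L| = 12.53.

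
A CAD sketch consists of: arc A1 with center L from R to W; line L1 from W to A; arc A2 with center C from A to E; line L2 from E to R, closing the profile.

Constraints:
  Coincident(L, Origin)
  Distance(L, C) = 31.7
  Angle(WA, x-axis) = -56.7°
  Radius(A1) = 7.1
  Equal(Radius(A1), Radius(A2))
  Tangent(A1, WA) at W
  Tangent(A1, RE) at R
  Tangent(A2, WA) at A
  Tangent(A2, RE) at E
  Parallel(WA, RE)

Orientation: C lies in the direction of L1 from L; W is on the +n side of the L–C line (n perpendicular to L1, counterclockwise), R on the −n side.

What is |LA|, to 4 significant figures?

32.49

Tangency of A1 to both parallel lines with radius 7.1 puts W and R at L ± 7.1·n: W = (5.934, 3.898), R = (-5.934, -3.898). Equal radii place A and E the same way about C: A = C + 7.1·n = (23.34, -22.60), E = C − 7.1·n = (11.47, -30.39). Then |LA| = |A − L| = 32.49.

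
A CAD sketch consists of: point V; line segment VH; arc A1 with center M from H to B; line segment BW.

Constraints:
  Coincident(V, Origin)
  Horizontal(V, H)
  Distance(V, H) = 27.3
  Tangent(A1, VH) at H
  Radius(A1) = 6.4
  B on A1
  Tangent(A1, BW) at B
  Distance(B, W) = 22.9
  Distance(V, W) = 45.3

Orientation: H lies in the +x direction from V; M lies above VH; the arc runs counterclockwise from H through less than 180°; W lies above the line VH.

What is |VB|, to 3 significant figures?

34.2

Checks: |MB| = 6.400 ✓; ∠(MB, BW) = 90.00° ✓; |BW| = 22.90 ✓; |VW| = 45.30 ✓.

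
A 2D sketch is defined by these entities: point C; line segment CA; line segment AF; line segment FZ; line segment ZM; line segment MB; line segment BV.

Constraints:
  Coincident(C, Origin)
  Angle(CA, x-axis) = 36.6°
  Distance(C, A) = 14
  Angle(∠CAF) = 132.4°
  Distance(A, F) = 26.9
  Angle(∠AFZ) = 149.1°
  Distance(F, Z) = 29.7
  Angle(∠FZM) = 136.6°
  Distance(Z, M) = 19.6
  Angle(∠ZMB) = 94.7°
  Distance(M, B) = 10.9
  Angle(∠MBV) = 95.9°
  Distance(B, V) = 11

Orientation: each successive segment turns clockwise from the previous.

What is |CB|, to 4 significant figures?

63.24

C is at the origin; CA runs at 36.6° with length 14.0, so A = (11.24, 8.347). ∠CAF = 132.4° gives AF at -11.00° from the x-axis; with |AF| = 26.9, F = (37.65, 3.214). ∠AFZ = 149.1° gives FZ at -41.90° from the x-axis; with |FZ| = 29.7, Z = (59.75, -16.62). ∠FZM = 136.6° gives ZM at -85.30° from the x-axis; with |ZM| = 19.6, M = (61.36, -36.15). ∠ZMB = 94.7° gives MB at -170.6° from the x-axis; with |MB| = 10.9, B = (50.60, -37.93). Then |CB| = |B − C| = 63.24.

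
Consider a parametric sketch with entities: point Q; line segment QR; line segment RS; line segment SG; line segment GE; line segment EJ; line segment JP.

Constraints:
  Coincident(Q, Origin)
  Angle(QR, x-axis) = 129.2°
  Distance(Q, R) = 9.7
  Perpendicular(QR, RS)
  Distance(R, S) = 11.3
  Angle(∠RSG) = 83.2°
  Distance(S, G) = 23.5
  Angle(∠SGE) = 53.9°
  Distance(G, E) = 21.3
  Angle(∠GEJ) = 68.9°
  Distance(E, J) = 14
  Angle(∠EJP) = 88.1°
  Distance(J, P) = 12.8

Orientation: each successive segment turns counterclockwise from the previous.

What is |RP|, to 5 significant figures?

17.940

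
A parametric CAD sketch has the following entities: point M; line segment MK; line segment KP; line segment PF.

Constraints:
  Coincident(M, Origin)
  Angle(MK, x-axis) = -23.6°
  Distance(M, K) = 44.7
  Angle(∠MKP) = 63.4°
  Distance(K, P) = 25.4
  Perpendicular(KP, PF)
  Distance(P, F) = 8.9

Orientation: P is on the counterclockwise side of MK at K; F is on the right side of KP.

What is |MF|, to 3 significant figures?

49.2

M is at the origin; MK runs at -23.6° with length 44.7, so K = 44.7·(cos -23.6°, sin -23.6°) = (41.0, -17.9). ∠MKP = 63.4°, so KP runs at -23.6° + (180° − 63.4°) = 93.0° from the x-axis; with |KP| = 25.4, P = K + 25.4·(cos 93.0°, sin 93.0°) = (39.6, 7.47). KP is perpendicular to PF; with |PF| = 8.9 on the right of KP, F = P + 8.9·(0.999, 0.0523) = (48.5, 7.94). Then |MF| = |F − M| = 49.2.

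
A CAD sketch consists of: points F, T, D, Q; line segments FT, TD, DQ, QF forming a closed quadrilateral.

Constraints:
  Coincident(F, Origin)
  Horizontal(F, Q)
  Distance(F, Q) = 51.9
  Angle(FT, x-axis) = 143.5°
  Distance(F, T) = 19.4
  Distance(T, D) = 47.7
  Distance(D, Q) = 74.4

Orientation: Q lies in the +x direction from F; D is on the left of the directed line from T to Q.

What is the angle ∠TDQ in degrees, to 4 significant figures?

63.91°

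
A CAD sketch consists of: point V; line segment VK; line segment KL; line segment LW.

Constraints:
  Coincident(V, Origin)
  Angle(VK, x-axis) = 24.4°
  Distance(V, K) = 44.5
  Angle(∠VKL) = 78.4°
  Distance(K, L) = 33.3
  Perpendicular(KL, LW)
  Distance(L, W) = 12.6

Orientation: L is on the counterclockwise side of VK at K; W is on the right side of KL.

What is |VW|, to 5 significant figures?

61.241

V is at the origin; VK runs at 24.4° with length 44.5, so K = 44.5·(cos 24.4°, sin 24.4°) = (40.525, 18.383). ∠VKL = 78.4°, so KL runs at 24.4° + (180° − 78.4°) = 126.00° from the x-axis; with |KL| = 33.3, L = K + 33.3·(cos 126.00°, sin 126.00°) = (20.952, 45.323). The perpendicularity gives LW at right angles to KL; with |LW| = 12.6 on the right of KL, W = L + 12.6·(0.80902, 0.58779) = (31.146, 52.730). Then |VW| = |W − V| = 61.241.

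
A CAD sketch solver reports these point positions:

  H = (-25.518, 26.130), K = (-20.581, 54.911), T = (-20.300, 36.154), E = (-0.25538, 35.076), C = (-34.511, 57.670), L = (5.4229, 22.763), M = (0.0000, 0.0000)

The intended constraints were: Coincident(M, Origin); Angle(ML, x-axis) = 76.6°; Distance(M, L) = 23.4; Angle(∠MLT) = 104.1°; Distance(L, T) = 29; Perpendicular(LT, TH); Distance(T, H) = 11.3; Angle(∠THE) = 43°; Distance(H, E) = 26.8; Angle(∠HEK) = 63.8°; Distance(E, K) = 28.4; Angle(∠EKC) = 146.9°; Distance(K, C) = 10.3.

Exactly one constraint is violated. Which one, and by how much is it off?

Distance(K, C) = 10.3 — off by 3.90.

M = (0.00, 0.00) ✓; ML at 76.60° ✓; |ML| = 23.40 ✓; ∠MLT = 104.1° ✓; |LT| = 29.00 ✓; ∠(LT, TH) = 90.00° ✓; |TH| = 11.30 ✓; ∠THE = 43.00° ✓; |HE| = 26.80 ✓; ∠HEK = 63.80° ✓; |EK| = 28.40 ✓; ∠EKC = 146.9° ✓; |KC| = 14.20 ✗.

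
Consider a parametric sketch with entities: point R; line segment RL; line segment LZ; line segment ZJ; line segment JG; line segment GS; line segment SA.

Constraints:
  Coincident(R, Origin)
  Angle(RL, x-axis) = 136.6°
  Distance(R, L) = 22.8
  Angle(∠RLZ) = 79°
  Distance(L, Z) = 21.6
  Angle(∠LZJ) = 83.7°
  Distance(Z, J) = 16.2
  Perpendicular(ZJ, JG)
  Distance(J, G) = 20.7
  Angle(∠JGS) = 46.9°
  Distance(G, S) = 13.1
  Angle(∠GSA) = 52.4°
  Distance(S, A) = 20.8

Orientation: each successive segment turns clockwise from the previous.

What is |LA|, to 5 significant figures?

28.031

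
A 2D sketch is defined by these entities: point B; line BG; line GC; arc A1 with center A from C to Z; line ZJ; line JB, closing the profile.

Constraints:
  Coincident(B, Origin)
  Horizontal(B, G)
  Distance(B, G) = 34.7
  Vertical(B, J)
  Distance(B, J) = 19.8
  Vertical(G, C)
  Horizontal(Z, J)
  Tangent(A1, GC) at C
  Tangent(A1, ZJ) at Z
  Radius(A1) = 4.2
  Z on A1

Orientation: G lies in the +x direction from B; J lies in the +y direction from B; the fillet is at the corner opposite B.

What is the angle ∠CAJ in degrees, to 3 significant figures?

172°

B is at the origin; B and G share the same y with |BG| = 34.7 and G on the +x side, so G = (34.7, 0.00). B and J share the same x with |BJ| = 19.8 and J on the +y side, so J = (0.00, 19.8). The virtual corner opposite B is at (34.7, 19.8). Tangency of A1 to GC means the radius AC is perpendicular to GC and since A1 is tangent to ZJ there, AZ ⟂ ZJ, with radius 4.2, so the center A sits 4.2 in from both sides at A = (30.5, 15.6). That places the tangent points at C = (34.7, 15.6) on GC and Z = (30.5, 19.8) on ZJ. Then cos ∠CAJ = AC·AJ / (|AC||AJ|), giving 172°.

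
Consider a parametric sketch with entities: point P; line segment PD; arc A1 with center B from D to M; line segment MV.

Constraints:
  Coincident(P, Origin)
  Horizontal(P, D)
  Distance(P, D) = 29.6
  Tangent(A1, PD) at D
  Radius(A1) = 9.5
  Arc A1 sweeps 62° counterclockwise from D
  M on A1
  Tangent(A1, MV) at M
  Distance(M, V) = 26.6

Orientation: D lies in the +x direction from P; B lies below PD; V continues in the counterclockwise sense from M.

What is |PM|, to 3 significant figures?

21.8

P is at the origin; P and D share the same y with |PD| = 29.6 and D on the +x side, so D = (29.6, 0.00). The tangent condition forces BD to be normal to PD, so B = D + (0, -9.5) = (29.6, -9.50). On A1, D sits at bearing 90° from B; a 62° counterclockwise sweep puts M at bearing 152°, so M = B + 9.5·(cos 152°, sin 152°) = (21.2, -5.04). Then |PM| = |M − P| = 21.8.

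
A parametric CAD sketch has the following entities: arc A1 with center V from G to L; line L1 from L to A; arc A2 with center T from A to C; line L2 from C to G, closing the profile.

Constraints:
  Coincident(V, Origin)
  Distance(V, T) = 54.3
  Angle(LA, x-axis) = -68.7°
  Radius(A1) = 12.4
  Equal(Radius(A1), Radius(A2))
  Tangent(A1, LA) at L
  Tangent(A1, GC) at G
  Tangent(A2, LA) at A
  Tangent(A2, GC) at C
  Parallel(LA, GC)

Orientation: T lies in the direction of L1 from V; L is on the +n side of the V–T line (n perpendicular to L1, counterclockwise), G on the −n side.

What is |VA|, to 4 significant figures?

55.70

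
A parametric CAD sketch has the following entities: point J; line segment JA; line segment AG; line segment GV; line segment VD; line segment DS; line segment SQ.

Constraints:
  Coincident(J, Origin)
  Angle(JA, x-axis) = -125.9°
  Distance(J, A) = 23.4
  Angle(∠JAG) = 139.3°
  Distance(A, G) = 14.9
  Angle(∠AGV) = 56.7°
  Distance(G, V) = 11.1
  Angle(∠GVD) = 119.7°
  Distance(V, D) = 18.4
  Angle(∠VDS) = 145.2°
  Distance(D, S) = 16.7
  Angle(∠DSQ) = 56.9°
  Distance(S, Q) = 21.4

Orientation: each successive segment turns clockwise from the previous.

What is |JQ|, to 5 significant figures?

28.763

J is at the origin; JA runs at -125.9° with length 23.4, so A = (-13.721, -18.955). ∠JAG = 139.3° gives AG at -166.60° from the x-axis; with |AG| = 14.9, G = (-28.215, -22.408). ∠AGV = 56.7° gives GV at 70.100° from the x-axis; with |GV| = 11.1, V = (-24.437, -11.971). ∠GVD = 119.7° gives VD at 9.8000° from the x-axis; with |VD| = 18.4, D = (-6.3058, -8.8390). ∠VDS = 145.2° gives DS at -25.000° from the x-axis; with |DS| = 16.7, S = (8.8296, -15.897). ∠DSQ = 56.9° gives SQ at -148.10° from the x-axis; with |SQ| = 21.4, Q = (-9.3384, -27.205). Then |JQ| = |Q − J| = 28.763.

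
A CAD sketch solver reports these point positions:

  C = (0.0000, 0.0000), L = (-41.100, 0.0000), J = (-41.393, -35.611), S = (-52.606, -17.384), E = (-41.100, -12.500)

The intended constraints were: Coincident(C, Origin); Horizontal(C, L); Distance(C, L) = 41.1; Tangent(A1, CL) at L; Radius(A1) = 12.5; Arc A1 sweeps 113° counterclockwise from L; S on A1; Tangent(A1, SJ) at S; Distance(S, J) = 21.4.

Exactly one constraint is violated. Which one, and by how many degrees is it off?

Tangent(A1, SJ) at S — off by 8.60°.

C = (0.00, 0.00) ✓; C.y = 0.00, L.y = 0.00 ✓; |CL| = 41.10 ✓; ∠(EL, LC) = 90.00° ✓; |EL| = 12.50 ✓; bearing(E→S) − bearing(E→L) = 113.0° ✓; |ES| = 12.50 ✓; ∠(ES, SJ) = 81.40° ✗; |SJ| = 21.40 ✓.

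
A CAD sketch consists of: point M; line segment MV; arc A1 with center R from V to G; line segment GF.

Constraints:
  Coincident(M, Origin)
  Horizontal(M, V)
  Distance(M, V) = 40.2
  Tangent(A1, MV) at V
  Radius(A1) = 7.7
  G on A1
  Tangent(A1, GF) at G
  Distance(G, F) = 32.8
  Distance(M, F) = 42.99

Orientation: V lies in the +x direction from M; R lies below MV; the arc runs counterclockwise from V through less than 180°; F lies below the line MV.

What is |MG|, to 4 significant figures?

33.31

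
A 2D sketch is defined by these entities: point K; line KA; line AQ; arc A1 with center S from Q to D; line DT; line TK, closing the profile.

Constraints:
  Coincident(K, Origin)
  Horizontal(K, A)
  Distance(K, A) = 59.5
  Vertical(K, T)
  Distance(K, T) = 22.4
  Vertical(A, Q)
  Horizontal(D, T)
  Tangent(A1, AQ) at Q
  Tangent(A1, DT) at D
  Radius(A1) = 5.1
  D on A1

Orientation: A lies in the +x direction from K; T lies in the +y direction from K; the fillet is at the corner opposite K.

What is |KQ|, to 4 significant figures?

61.96

K is at the origin; K and A share the same y with |KA| = 59.5 and A on the +x side, so A = (59.50, 0.000). KT is vertical with |KT| = 22.4 and T on the +y side, so T = (0.000, 22.40). The virtual corner opposite K is at (59.50, 22.40). The tangent condition forces SQ to be normal to AQ and the tangent condition forces SD to be normal to DT, with radius 5.1, so the center S sits 5.1 in from both sides at S = (54.40, 17.30). That places the tangent points at Q = (59.50, 17.30) on AQ and D = (54.40, 22.40) on DT. Then |KQ| = |Q − K| = 61.96.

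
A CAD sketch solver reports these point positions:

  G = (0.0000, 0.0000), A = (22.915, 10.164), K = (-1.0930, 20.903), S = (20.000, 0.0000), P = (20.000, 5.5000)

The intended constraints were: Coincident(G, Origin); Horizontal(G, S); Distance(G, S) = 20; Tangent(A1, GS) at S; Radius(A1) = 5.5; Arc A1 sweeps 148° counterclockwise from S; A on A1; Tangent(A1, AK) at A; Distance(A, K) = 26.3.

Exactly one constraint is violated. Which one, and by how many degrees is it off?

Tangent(A1, AK) at A — off by 7.91°.

G = (0.00, 0.00) ✓; G.y = 0.00, S.y = 0.00 ✓; |GS| = 20.00 ✓; ∠(PS, SG) = 90.00° ✓; |PS| = 5.500 ✓; bearing(P→A) − bearing(P→S) = 148.0° ✓; |PA| = 5.500 ✓; ∠(PA, AK) = 82.09° ✗; |AK| = 26.30 ✓.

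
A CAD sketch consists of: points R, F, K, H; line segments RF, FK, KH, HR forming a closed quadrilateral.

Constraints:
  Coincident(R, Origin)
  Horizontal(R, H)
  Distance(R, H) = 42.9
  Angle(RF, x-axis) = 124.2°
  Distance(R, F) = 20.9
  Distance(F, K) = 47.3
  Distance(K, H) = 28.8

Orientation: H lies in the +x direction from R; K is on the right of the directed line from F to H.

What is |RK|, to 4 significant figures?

26.78

R is at the origin; RH is horizontal with |RH| = 42.9 and H in +x, so H = (42.9, 0). RF runs at 124.2° with |RF| = 20.9, so F = (-11.75, 17.29). K is determined by |FK| = 47.3 and |KH| = 28.8 together: it lies at the intersection of circle(F, 47.3) and circle(H, 28.8). With |FH| = 57.32, the foot of the radical line on FH is 40.94 from F and the perpendicular offset is √(47.3² − 40.94²) = 23.69. Taking the right-of-FH solution: K = (20.14, -17.65).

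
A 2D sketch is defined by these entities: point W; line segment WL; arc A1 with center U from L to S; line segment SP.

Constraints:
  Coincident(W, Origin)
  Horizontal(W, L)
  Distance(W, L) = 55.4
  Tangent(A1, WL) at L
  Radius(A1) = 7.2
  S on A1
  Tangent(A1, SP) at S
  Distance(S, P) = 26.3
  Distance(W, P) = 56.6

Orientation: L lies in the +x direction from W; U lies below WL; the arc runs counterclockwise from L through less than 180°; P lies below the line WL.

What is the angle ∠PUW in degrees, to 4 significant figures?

77.47°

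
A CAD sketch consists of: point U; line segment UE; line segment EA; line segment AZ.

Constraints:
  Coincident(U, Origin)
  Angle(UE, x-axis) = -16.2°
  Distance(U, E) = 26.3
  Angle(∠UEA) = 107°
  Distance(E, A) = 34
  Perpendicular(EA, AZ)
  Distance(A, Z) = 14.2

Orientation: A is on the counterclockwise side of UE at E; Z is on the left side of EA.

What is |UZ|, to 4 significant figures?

43.10

U is at the origin; UE runs at -16.2° with length 26.3, so E = 26.3·(cos -16.2°, sin -16.2°) = (25.26, -7.337). ∠UEA = 107.0°, so EA runs at -16.2° + (180° − 107.0°) = 56.80° from the x-axis; with |EA| = 34.0, A = E + 34.0·(cos 56.80°, sin 56.80°) = (43.87, 21.11). The perpendicularity gives AZ at right angles to EA; with |AZ| = 14.2 on the left of EA, Z = A + 14.2·(-0.8368, 0.5476) = (31.99, 28.89). Then |UZ| = |Z − U| = 43.10.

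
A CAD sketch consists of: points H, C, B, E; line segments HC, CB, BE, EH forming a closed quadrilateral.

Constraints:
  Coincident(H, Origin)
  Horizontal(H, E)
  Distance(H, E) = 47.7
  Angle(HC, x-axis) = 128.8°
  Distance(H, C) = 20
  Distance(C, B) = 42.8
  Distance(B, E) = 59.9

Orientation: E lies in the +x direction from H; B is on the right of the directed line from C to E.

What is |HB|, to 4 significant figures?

27.35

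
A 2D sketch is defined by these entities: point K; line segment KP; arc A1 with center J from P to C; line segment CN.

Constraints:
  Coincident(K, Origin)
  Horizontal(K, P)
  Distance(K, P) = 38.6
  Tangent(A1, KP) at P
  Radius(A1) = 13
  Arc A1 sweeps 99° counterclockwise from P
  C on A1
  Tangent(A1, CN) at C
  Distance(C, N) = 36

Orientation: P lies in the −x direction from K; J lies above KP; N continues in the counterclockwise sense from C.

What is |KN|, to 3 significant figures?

59.5

On A1, P sits at bearing -90° from J; a 99° counterclockwise sweep puts C at bearing 9°, so C = J + 13.0·(cos 9°, sin 9°) = (-25.8, 15.0). The tangent condition forces JC to be normal to CN, so CN runs along (−sin 9°, cos 9°); with |CN| = 36.0, N = (-31.4, 50.6). Then |KN| = |N − K| = 59.5.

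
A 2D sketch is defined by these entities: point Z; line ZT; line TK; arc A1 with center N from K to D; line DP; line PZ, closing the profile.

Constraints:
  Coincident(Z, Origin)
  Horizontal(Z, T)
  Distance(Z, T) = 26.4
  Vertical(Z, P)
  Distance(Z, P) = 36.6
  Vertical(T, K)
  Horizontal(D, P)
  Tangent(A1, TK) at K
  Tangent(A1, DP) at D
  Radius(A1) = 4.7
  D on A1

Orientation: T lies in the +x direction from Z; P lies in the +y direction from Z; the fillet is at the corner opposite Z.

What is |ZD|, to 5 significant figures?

42.549

Z is at the origin; Z and T share the same y with |ZT| = 26.4 and T on the +x side, so T = (26.400, 0.0000). ZP is vertical with |ZP| = 36.6 and P on the +y side, so P = (0.0000, 36.600). The virtual corner opposite Z is at (26.400, 36.600). Tangency of A1 to TK means the radius NK is perpendicular to TK and A1 meets DP tangentially, so ND is at right angles to DP, with radius 4.7, so the center N sits 4.7 in from both sides at N = (21.700, 31.900). That places the tangent points at K = (26.400, 31.900) on TK and D = (21.700, 36.600) on DP. Then |ZD| = |D − Z| = 42.549.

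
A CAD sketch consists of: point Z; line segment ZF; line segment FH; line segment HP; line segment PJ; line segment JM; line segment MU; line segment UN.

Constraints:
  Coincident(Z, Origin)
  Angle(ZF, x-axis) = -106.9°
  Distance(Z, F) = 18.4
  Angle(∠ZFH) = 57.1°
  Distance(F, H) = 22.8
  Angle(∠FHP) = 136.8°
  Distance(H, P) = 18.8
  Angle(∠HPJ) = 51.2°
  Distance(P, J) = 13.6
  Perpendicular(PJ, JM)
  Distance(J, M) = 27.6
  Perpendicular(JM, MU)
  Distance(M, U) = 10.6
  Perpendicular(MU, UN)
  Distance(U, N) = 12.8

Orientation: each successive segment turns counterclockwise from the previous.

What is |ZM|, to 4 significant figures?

29.49

Z is at the origin; ZF runs at -106.9° with length 18.4, so F = (-5.349, -17.61). ∠ZFH = 57.1° gives FH at 16.00° from the x-axis; with |FH| = 22.8, H = (16.57, -11.32). ∠FHP = 136.8° gives HP at 59.20° from the x-axis; with |HP| = 18.8, P = (26.19, 4.828). ∠HPJ = 51.2° gives PJ at -172.0° from the x-axis; with |PJ| = 13.6, J = (12.73, 2.935). The perpendicularity gives JM at right angles to PJ, so JM runs at -82.00°; with |JM| = 27.6, M = (16.57, -24.40). Then |ZM| = |M − Z| = 29.49.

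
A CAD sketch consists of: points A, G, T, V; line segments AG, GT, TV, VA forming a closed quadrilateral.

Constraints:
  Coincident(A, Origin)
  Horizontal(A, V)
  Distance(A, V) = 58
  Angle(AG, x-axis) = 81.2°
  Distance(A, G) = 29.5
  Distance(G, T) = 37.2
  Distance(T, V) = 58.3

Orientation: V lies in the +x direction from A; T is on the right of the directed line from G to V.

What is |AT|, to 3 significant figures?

7.80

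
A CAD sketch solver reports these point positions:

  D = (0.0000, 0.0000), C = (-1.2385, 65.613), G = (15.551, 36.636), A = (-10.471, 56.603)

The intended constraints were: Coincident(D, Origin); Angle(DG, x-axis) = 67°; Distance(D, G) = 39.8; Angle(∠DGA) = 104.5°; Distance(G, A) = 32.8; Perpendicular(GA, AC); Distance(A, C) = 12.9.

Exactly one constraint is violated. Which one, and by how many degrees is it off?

Perpendicular(GA, AC) — off by 8.20°.

D = (0.00, 0.00) ✓; DG at 67.00° ✓; |DG| = 39.80 ✓; ∠DGA = 104.5° ✓; |GA| = 32.80 ✓; ∠(GA, AC) = 98.20° ✗; |AC| = 12.90 ✓.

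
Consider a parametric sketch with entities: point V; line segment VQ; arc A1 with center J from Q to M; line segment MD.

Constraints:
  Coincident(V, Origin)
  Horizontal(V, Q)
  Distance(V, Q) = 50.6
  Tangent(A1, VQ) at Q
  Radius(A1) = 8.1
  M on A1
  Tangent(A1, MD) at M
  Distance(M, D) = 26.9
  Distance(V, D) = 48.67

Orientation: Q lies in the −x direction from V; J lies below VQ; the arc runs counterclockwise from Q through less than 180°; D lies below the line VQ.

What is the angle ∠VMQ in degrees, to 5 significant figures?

54.533°

Checks: |VQ| = 50.60 ✓; |JM| = 8.100 ✓; ∠(JM, MD) = 90.00° ✓; |MD| = 26.90 ✓; |VD| = 48.67 ✓.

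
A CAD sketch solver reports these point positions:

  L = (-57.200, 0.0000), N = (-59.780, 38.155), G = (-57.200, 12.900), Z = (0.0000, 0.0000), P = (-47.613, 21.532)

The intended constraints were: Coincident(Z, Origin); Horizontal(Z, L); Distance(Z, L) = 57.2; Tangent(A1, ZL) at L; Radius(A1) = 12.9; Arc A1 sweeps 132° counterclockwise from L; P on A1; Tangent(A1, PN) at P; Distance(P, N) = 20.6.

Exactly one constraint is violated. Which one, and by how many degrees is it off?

Tangent(A1, PN) at P — off by 5.80°.

Z = (0.00, 0.00) ✓; Z.y = 0.00, L.y = 0.00 ✓; |ZL| = 57.20 ✓; ∠(GL, LZ) = 90.00° ✓; |GL| = 12.90 ✓; bearing(G→P) − bearing(G→L) = 132.0° ✓; |GP| = 12.90 ✓; ∠(GP, PN) = 95.80° ✗; |PN| = 20.60 ✓.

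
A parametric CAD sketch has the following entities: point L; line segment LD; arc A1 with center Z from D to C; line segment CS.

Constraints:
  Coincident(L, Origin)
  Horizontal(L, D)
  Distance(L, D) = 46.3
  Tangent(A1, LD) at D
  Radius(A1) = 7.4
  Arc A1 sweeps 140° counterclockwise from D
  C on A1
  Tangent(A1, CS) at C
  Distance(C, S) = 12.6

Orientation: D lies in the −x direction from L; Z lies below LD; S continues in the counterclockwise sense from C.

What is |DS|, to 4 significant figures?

21.73

L is at the origin; L and D share the same y with |LD| = 46.3 and D on the −x side, so D = (-46.30, 0.000). A1 meets LD tangentially, so ZD is at right angles to LD, so Z = D + (0, -7.4) = (-46.30, -7.400). On A1, D sits at bearing 90° from Z; a 140° counterclockwise sweep puts C at bearing 230°, so C = Z + 7.4·(cos 230°, sin 230°) = (-51.06, -13.07). A1 meets CS tangentially, so ZC is at right angles to CS, so CS runs along (−sin 230°, cos 230°); with |CS| = 12.6, S = (-41.40, -21.17). Then |DS| = |S − D| = 21.73.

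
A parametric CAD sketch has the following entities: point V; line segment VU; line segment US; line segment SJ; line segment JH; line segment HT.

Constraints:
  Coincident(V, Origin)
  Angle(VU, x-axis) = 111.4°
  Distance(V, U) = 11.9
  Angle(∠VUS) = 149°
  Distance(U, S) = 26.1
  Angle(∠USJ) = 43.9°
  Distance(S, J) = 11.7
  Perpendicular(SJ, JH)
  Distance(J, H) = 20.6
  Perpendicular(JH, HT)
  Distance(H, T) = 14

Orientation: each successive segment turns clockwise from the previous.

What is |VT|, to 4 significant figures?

32.71

V is at the origin; VU runs at 111.4° with length 11.9, so U = (-4.342, 11.08). ∠VUS = 149.0° gives US at 80.40° from the x-axis; with |US| = 26.1, S = (0.01063, 36.81). ∠USJ = 43.9° gives SJ at -55.70° from the x-axis; with |SJ| = 11.7, J = (6.604, 27.15). The perpendicularity gives JH at right angles to SJ, so JH runs at -145.7°; with |JH| = 20.6, H = (-10.41, 15.54). The perpendicularity gives HT at right angles to JH, so HT runs at 124.3°; with |HT| = 14.0, T = (-18.30, 27.11). Then |VT| = |T − V| = 32.71.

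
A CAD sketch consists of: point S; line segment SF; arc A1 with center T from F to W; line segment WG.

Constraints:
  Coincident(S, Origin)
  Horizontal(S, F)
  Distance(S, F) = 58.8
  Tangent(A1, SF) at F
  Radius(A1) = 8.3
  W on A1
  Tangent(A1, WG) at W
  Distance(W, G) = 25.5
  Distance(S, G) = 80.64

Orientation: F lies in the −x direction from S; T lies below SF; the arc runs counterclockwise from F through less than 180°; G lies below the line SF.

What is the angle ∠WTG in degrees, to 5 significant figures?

71.970°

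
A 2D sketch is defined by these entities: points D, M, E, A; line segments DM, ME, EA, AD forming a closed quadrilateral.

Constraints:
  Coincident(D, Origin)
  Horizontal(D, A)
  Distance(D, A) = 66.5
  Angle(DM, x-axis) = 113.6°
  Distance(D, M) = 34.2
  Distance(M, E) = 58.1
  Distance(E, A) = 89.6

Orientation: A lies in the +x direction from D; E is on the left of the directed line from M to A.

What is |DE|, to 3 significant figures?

80.5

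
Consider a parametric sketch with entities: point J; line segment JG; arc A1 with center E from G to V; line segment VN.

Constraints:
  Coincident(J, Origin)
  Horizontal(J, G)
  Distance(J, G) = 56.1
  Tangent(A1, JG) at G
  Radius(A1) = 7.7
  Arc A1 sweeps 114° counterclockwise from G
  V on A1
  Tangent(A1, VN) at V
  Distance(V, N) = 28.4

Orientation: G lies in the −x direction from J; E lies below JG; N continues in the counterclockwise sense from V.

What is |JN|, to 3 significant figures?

63.4

On A1, G sits at bearing 90° from E; a 114° counterclockwise sweep puts V at bearing 204°, so V = E + 7.7·(cos 204°, sin 204°) = (-63.1, -10.8). Tangency of A1 to VN means the radius EV is perpendicular to VN, so VN runs along (−sin 204°, cos 204°); with |VN| = 28.4, N = (-51.6, -36.8). Then |JN| = |N − J| = 63.4.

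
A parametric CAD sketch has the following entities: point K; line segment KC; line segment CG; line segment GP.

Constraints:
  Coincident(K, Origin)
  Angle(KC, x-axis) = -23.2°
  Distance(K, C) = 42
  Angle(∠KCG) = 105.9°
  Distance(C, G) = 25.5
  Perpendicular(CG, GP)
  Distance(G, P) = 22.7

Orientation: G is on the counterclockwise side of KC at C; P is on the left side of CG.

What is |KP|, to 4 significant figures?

41.02

K is at the origin; KC runs at -23.2° with length 42.0, so C = 42.0·(cos -23.2°, sin -23.2°) = (38.60, -16.55). ∠KCG = 105.9°, so CG runs at -23.2° + (180° − 105.9°) = 50.90° from the x-axis; with |CG| = 25.5, G = C + 25.5·(cos 50.90°, sin 50.90°) = (54.69, 3.244). CG ⟂ GP; with |GP| = 22.7 on the left of CG, P = G + 22.7·(-0.7760, 0.6307) = (37.07, 17.56). Then |KP| = |P − K| = 41.02.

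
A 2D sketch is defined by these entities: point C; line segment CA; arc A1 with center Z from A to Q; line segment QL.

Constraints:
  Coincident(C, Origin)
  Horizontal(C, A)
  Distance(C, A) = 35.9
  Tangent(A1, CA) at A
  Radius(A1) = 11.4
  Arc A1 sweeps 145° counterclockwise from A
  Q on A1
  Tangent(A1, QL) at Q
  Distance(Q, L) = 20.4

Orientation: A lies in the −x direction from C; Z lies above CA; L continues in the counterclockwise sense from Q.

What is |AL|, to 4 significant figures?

34.00

On A1, A sits at bearing -90° from Z; a 145° counterclockwise sweep puts Q at bearing 55°, so Q = Z + 11.4·(cos 55°, sin 55°) = (-29.36, 20.74). Since A1 is tangent to QL there, ZQ ⟂ QL, so QL runs along (−sin 55°, cos 55°); with |QL| = 20.4, L = (-46.07, 32.44). Then |AL| = |L − A| = 34.00.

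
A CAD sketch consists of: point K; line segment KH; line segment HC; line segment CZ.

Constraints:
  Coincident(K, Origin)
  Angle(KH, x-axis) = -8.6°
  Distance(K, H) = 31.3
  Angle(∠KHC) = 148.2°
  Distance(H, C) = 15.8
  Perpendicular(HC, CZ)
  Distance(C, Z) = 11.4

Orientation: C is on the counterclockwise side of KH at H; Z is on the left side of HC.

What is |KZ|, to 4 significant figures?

42.71

K is at the origin; KH runs at -8.6° with length 31.3, so H = 31.3·(cos -8.6°, sin -8.6°) = (30.95, -4.680). ∠KHC = 148.2°, so HC runs at -8.6° + (180° − 148.2°) = 23.20° from the x-axis; with |HC| = 15.8, C = H + 15.8·(cos 23.20°, sin 23.20°) = (45.47, 1.544). The perpendicularity gives CZ at right angles to HC; with |CZ| = 11.4 on the left of HC, Z = C + 11.4·(-0.3939, 0.9191) = (40.98, 12.02). Then |KZ| = |Z − K| = 42.71.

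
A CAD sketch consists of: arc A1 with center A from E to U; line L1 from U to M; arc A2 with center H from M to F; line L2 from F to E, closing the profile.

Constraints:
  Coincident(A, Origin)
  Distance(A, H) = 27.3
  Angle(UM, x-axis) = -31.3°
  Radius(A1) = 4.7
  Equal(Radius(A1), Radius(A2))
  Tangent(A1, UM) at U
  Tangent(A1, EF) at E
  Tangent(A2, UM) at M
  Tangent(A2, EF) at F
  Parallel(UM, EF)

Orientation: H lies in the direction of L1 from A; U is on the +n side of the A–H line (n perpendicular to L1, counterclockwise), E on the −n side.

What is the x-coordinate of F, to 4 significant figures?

20.88

Tangency of A1 to both parallel lines with radius 4.7 puts U and E at A ± 4.7·n: U = (2.442, 4.016), E = (-2.442, -4.016). Equal radii place M and F the same way about H: M = H + 4.7·n = (25.77, -10.17), F = H − 4.7·n = (20.88, -18.20). So F.x = 20.88.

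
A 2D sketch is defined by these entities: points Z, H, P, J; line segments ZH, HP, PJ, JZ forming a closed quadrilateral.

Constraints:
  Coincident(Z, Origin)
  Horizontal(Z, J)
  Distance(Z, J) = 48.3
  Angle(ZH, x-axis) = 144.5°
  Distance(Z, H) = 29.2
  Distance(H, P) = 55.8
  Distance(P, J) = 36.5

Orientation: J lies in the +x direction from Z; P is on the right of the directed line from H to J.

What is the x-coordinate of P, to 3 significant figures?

17.9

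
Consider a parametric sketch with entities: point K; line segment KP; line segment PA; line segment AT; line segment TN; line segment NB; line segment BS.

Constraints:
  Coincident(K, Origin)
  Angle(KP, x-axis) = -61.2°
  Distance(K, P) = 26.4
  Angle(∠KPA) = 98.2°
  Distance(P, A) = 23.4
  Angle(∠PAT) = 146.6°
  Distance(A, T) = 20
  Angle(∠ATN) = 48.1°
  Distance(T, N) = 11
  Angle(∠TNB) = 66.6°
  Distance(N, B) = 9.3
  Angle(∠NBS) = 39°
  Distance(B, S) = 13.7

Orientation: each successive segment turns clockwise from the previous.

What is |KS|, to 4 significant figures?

42.66

K is at the origin; KP runs at -61.2° with length 26.4, so P = (12.72, -23.13). ∠KPA = 98.2° gives PA at -143.0° from the x-axis; with |PA| = 23.4, A = (-5.970, -37.22). ∠PAT = 146.6° gives AT at -176.4° from the x-axis; with |AT| = 20.0, T = (-25.93, -38.47). ∠ATN = 48.1° gives TN at 51.70° from the x-axis; with |TN| = 11.0, N = (-19.11, -29.84). ∠TNB = 66.6° gives NB at -61.70° from the x-axis; with |NB| = 9.3, B = (-14.70, -38.03). ∠NBS = 39.0° gives BS at 157.3° from the x-axis; with |BS| = 13.7, S = (-27.34, -32.74). Then |KS| = |S − K| = 42.66.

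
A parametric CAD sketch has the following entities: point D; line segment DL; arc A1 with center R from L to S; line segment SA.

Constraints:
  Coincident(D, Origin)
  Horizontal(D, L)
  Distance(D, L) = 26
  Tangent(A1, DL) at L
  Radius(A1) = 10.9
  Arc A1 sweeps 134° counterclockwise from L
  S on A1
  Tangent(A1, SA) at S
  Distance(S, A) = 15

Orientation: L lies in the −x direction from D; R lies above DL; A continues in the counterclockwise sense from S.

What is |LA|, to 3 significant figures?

29.4

On A1, L sits at bearing -90° from R; a 134° counterclockwise sweep puts S at bearing 44°, so S = R + 10.9·(cos 44°, sin 44°) = (-18.2, 18.5). A1 meets SA tangentially, so RS is at right angles to SA, so SA runs along (−sin 44°, cos 44°); with |SA| = 15.0, A = (-28.6, 29.3). Then |LA| = |A − L| = 29.4.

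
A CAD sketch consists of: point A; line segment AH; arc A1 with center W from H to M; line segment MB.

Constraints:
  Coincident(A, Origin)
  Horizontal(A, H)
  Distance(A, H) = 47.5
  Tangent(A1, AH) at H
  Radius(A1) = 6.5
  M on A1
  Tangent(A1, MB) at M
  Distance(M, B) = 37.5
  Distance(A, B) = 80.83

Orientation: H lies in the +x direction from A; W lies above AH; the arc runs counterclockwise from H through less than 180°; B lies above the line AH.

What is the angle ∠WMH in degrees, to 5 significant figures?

61.077°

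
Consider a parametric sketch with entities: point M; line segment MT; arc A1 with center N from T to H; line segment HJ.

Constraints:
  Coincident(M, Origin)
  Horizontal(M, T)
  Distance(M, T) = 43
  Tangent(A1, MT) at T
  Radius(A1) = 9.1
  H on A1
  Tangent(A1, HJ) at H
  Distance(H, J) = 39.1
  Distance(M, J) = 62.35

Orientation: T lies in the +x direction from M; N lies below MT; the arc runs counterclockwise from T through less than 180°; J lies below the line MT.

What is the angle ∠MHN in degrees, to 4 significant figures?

156.6°

Checks: M.y = 0.00, T.y = 0.00 ✓; |NH| = 9.100 ✓; ∠(NH, HJ) = 90.00° ✓; |HJ| = 39.10 ✓; |MJ| = 62.35 ✓.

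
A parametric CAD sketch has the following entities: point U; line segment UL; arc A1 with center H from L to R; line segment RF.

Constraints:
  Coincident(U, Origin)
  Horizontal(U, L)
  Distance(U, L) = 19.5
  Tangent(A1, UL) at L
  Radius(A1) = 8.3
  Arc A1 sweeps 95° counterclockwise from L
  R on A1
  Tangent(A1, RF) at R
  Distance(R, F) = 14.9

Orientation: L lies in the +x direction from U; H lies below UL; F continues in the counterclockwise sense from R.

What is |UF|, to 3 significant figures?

27.0

U is at the origin; UL is horizontal with |UL| = 19.5 and L on the +x side, so L = (19.5, 0.00). A1 meets UL tangentially, so HL is at right angles to UL, so H = L + (0, -8.3) = (19.5, -8.30). On A1, L sits at bearing 90° from H; a 95° counterclockwise sweep puts R at bearing 185°, so R = H + 8.3·(cos 185°, sin 185°) = (11.2, -9.02). Since A1 is tangent to RF there, HR ⟂ RF, so RF runs along (−sin 185°, cos 185°); with |RF| = 14.9, F = (12.5, -23.9). Then |UF| = |F − U| = 27.0.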